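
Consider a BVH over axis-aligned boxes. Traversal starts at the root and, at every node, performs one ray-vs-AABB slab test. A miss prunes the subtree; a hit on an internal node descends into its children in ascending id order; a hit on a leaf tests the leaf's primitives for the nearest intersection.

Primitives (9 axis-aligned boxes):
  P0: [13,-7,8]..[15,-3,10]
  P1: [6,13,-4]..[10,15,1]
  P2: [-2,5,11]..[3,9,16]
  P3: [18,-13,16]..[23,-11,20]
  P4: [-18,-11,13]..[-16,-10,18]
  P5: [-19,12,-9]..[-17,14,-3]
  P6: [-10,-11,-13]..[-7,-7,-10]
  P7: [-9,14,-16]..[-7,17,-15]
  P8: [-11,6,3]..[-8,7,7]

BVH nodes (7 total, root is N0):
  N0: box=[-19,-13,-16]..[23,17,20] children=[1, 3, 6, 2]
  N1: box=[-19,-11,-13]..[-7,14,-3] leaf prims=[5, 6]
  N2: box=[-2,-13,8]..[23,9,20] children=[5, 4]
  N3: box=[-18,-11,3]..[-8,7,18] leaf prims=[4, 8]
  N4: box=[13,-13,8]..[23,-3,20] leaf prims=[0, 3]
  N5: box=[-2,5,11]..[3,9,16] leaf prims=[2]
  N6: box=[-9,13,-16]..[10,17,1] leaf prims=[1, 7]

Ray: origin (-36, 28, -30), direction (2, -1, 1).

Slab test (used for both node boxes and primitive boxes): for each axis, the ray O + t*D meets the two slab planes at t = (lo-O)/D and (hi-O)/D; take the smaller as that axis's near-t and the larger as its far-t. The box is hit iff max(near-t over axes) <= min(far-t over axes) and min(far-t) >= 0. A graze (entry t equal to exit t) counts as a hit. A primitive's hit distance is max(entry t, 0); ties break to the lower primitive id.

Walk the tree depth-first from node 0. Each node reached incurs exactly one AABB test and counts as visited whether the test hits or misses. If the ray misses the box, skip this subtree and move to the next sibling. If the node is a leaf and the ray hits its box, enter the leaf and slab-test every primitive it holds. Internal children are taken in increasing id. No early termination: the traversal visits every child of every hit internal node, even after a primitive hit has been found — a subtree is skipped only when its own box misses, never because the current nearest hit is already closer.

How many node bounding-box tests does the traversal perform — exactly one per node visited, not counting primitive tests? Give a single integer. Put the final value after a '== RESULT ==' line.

Trace the traversal:
N0 x:[17/2,59/2] y:[11,41] z:[14,50] -> hit [14,59/2], descend [1, 2, 3, 6]
  N1 x:[17/2,29/2] y:[14,39] z:[17,27] -> miss, prune
  N2 x:[17,59/2] y:[19,41] z:[38,50] -> miss, prune
  N3 x:[9,14] y:[21,39] z:[33,48] -> miss, prune
  N6 x:[27/2,23] y:[11,15] z:[14,31] -> hit [14,15] leaf, test {P1(miss), P7@t=14}

order=[0, 1, 2, 3, 6]  |boxes|=5  |leaves|=1  hit=P7

== RESULT ==
5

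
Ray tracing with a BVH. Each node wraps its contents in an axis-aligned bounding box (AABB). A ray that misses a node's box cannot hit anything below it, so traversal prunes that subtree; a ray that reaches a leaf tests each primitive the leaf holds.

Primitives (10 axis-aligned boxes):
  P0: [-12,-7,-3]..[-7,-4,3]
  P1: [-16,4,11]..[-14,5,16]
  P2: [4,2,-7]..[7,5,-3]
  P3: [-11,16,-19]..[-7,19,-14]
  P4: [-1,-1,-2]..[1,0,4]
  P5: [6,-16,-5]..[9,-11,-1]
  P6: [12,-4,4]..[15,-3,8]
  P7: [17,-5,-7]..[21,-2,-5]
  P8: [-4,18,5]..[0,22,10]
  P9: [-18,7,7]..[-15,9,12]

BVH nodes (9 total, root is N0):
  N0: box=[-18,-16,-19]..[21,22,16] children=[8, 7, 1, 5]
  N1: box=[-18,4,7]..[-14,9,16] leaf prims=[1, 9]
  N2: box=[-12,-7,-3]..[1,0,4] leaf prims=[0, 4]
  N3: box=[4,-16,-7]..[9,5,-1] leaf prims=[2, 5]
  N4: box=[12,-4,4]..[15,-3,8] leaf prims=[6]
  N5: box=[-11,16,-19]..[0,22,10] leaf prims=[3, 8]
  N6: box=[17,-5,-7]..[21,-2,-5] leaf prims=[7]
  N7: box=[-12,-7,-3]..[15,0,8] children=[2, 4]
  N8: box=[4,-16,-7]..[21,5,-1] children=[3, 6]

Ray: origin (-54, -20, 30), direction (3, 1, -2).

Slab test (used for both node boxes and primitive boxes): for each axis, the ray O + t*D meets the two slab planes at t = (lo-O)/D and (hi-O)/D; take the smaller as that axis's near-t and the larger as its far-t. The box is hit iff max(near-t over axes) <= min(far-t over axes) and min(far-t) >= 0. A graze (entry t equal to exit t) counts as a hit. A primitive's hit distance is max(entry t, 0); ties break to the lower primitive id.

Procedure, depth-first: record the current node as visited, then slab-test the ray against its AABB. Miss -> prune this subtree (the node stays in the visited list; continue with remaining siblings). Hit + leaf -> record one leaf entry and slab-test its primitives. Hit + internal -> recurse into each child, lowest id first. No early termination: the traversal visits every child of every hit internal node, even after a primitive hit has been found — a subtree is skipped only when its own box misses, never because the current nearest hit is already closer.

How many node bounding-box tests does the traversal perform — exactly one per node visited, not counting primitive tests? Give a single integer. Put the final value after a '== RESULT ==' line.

Walk:
N0 x:[12,25] y:[4,42] z:[7,49/2] -> hit [12,49/2], descend [1, 5, 7, 8]
  N1 x:[12,40/3] y:[24,29] z:[7,23/2] -> miss, prune
  N5 x:[43/3,18] y:[36,42] z:[10,49/2] -> miss, prune
  N7 x:[14,23] y:[13,20] z:[11,33/2] -> hit [14,33/2], descend [2, 4]
    N2 x:[14,55/3] y:[13,20] z:[13,33/2] -> hit [14,33/2] leaf, test {P0@t=14, P4(miss)}
    N4 x:[22,23] y:[16,17] z:[11,13] -> miss, prune
  N8 x:[58/3,25] y:[4,25] z:[31/2,37/2] -> miss, prune

Summary -> nodes [0, 1, 5, 7, 2, 4, 8]; box-tests=7; leaf-entries=1; first=P0

== RESULT ==
7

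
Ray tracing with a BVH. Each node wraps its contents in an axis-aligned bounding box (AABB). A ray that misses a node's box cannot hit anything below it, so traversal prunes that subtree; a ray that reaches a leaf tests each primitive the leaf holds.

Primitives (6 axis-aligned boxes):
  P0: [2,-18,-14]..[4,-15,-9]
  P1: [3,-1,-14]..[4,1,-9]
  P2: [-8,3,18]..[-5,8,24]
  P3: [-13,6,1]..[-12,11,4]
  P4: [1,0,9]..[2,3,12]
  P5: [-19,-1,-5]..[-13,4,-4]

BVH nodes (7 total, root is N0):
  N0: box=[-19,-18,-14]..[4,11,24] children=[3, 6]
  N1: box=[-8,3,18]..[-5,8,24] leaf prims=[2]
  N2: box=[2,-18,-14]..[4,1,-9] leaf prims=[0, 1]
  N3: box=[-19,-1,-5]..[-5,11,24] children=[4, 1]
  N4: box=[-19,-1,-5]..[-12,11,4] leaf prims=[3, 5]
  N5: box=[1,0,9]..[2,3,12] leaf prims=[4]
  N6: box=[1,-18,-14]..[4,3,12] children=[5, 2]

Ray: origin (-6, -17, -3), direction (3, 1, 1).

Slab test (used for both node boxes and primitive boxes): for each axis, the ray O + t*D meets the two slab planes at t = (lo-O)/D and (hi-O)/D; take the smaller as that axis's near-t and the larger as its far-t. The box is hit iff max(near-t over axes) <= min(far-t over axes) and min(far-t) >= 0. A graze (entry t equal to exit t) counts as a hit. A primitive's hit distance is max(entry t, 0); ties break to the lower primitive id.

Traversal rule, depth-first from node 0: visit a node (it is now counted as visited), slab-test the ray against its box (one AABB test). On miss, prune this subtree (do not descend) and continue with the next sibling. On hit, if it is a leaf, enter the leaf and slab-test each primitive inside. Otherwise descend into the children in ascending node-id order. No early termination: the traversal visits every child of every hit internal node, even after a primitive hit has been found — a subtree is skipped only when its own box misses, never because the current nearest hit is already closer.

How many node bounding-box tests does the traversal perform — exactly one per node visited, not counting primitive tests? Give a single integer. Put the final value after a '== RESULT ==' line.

Traverse from the root:
N0 x:[-13/3,10/3] y:[-1,28] z:[-11,27] -> hit [-1,10/3], descend [3, 6]
  N3 x:[-13/3,1/3] y:[16,28] z:[-2,27] -> miss, prune
  N6 x:[7/3,10/3] y:[-1,20] z:[-11,15] -> hit [7/3,10/3], descend [2, 5]
    N2 x:[8/3,10/3] y:[-1,18] z:[-11,-6] -> miss, prune
    N5 x:[7/3,8/3] y:[17,20] z:[12,15] -> miss, prune

5 AABB tests over nodes [0, 3, 6, 2, 5]; 0 leaves entered; closest miss.

== RESULT ==
5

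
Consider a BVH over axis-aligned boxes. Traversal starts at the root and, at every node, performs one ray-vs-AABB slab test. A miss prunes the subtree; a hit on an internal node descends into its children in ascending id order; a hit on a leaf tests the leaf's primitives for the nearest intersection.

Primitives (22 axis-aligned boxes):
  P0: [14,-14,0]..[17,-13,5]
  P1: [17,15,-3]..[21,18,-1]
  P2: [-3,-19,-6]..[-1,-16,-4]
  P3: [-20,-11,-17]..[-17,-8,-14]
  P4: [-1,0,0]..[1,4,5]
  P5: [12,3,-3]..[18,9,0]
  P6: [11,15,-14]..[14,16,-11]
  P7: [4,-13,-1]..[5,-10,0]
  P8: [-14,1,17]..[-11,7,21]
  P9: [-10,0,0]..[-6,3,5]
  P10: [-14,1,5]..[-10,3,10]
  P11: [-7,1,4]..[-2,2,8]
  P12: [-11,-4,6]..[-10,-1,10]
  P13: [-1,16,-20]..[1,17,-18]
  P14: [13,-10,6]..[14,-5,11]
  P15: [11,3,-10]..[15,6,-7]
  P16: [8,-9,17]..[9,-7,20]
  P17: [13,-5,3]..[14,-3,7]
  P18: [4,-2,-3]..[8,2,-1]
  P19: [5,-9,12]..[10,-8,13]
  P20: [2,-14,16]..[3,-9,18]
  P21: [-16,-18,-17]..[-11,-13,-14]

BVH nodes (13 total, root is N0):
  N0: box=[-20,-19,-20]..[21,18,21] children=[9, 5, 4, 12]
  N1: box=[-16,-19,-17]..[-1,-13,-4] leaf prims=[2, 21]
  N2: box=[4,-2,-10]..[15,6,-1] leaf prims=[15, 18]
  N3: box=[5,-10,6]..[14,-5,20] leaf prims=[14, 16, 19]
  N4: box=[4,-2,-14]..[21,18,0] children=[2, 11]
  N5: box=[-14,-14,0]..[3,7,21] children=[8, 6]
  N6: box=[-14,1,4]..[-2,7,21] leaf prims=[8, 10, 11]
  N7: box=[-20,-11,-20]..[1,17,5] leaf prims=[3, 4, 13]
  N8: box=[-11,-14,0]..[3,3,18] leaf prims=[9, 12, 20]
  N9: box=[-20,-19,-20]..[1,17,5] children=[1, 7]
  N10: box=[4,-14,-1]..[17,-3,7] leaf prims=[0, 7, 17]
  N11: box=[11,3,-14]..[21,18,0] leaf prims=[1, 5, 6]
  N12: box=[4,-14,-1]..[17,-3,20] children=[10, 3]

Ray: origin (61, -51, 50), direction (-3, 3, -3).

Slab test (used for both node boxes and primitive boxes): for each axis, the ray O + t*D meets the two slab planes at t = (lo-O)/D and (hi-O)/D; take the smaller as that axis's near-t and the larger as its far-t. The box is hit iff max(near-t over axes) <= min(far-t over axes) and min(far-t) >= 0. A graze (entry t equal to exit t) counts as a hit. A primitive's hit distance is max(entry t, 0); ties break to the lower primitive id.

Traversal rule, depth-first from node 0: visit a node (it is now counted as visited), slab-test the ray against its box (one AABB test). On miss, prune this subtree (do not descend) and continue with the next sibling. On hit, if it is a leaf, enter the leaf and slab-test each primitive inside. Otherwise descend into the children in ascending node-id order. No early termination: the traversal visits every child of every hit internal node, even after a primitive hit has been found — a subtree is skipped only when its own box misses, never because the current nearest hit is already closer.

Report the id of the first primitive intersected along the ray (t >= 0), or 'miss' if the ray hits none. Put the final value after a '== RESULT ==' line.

Walk:
N0 x:[40/3,27] y:[32/3,23] z:[29/3,70/3] -> hit [40/3,23], descend [4, 5, 9, 12]
  N4 x:[40/3,19] y:[49/3,23] z:[50/3,64/3] -> hit [50/3,19], descend [2, 11]
    N2 x:[46/3,19] y:[49/3,19] z:[17,20] -> hit [17,19] leaf, test {P15(miss), P18@t=53/3}
    N11 x:[40/3,50/3] y:[18,23] z:[50/3,64/3] -> miss, prune
  N5 x:[58/3,25] y:[37/3,58/3] z:[29/3,50/3] -> miss, prune
  N9 x:[20,27] y:[32/3,68/3] z:[15,70/3] -> hit [20,68/3], descend [1, 7]
    N1 x:[62/3,77/3] y:[32/3,38/3] z:[18,67/3] -> miss, prune
    N7 x:[20,27] y:[40/3,68/3] z:[15,70/3] -> hit [20,68/3] leaf, test {P3(miss), P4(miss), P13(miss)}
  N12 x:[44/3,19] y:[37/3,16] z:[10,17] -> hit [44/3,16], descend [3, 10]
    N3 x:[47/3,56/3] y:[41/3,46/3] z:[10,44/3] -> miss, prune
    N10 x:[44/3,19] y:[37/3,16] z:[43/3,17] -> hit [44/3,16] leaf, test {P0(miss), P7(miss), P17@t=47/3}

Visited [0, 4, 2, 11, 5, 9, 1, 7, 12, 3, 10]. Tests: 11 box, 3 leaf. Nearest: P17.

== RESULT ==
17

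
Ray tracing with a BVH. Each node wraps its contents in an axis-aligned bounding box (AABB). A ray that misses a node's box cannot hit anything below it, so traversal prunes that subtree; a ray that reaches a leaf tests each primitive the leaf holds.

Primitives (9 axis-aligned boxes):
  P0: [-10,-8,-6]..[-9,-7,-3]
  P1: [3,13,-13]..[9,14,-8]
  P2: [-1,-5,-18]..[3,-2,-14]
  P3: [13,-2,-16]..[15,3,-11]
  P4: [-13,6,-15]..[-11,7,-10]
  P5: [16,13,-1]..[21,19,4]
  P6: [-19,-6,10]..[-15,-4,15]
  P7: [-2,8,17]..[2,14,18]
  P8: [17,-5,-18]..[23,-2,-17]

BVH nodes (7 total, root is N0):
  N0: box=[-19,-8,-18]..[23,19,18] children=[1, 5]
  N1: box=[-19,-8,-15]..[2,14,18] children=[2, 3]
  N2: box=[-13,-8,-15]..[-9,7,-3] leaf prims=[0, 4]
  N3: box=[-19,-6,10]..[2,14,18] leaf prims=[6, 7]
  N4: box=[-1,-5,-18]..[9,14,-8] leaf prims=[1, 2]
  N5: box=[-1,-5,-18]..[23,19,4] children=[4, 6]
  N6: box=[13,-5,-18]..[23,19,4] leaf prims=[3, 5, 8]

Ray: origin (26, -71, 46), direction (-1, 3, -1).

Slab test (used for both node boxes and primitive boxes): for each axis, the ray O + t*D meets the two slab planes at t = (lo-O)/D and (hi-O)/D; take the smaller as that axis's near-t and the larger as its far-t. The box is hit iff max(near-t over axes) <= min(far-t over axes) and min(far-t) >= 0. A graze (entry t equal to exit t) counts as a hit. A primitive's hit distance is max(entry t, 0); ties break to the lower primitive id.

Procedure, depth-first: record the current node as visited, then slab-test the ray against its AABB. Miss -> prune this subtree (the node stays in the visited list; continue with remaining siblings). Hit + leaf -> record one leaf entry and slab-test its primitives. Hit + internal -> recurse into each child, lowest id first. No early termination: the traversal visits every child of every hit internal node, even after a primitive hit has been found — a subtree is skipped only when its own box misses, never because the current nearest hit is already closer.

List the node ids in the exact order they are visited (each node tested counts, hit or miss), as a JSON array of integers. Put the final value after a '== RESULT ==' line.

Walk:
N0 x:[3,45] y:[21,30] z:[28,64] -> hit [28,30], descend [1, 5]
  N1 x:[24,45] y:[21,85/3] z:[28,61] -> hit [28,85/3], descend [2, 3]
    N2 x:[35,39] y:[21,26] z:[49,61] -> miss, prune
    N3 x:[24,45] y:[65/3,85/3] z:[28,36] -> hit [28,85/3] leaf, test {P6(miss), P7@t=28}
  N5 x:[3,27] y:[22,30] z:[42,64] -> miss, prune

order=[0, 1, 2, 3, 5]  |boxes|=5  |leaves|=1  hit=P7

== RESULT ==
[0, 1, 2, 3, 5]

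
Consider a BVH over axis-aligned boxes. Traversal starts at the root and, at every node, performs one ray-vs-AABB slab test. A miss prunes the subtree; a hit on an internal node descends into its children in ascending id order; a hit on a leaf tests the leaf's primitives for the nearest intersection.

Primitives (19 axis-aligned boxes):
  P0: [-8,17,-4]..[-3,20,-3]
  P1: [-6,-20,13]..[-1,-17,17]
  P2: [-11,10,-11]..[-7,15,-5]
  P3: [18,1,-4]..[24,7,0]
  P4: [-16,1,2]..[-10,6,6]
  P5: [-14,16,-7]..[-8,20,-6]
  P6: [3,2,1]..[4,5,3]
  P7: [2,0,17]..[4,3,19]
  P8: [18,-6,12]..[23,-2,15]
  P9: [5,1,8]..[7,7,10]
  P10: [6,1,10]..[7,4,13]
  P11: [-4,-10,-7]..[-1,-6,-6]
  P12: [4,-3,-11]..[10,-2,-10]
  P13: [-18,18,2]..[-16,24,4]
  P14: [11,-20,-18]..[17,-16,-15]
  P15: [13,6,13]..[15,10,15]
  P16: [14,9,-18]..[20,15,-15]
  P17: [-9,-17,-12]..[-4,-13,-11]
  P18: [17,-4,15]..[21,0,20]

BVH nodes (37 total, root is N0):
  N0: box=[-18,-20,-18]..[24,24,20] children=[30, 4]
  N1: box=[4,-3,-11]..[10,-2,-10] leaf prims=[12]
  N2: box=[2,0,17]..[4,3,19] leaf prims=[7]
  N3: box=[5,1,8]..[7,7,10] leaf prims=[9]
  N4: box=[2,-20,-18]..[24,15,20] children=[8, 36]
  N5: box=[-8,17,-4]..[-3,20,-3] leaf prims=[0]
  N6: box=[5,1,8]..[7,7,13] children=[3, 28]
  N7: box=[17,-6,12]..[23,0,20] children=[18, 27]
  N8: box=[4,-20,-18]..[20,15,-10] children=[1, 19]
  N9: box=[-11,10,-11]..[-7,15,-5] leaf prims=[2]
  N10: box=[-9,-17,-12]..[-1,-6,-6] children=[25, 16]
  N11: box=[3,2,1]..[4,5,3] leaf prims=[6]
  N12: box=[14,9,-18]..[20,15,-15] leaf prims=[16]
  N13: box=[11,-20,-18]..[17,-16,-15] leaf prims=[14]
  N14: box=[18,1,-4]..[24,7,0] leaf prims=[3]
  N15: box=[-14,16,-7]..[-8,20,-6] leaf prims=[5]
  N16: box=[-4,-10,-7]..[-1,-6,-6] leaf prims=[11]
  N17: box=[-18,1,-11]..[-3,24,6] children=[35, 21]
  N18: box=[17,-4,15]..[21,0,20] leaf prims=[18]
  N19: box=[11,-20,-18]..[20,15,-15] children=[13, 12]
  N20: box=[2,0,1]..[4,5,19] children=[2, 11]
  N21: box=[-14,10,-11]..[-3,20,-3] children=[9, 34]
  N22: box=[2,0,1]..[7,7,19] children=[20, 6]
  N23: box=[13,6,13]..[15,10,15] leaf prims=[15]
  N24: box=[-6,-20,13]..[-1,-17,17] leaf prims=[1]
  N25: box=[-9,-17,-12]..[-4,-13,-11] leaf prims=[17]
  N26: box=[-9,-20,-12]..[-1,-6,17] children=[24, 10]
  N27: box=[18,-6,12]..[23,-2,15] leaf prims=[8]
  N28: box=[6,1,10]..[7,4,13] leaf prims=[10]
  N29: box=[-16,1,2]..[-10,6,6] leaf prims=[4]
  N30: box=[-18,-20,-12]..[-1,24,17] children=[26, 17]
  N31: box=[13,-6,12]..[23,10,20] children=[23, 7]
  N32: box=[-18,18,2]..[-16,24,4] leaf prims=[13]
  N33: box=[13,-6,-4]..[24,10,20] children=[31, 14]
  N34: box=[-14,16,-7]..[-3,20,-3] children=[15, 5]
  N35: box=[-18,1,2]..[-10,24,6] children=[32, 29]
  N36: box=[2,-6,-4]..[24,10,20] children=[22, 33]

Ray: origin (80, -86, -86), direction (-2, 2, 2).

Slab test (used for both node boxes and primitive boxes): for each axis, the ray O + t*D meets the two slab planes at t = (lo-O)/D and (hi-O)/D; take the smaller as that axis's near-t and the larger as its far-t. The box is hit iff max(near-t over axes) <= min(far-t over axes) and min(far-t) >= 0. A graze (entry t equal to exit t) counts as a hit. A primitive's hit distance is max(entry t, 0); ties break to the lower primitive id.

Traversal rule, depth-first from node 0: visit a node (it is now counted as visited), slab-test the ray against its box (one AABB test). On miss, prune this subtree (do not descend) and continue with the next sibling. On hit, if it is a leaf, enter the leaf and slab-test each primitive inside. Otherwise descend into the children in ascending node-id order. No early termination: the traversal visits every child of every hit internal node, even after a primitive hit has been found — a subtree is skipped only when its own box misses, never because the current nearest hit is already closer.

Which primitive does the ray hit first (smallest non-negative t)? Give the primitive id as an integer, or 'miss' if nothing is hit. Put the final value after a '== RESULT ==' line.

Walk:
N0 x:[28,49] y:[33,55] z:[34,53] -> hit [34,49], descend [4, 30]
  N4 x:[28,39] y:[33,101/2] z:[34,53] -> hit [34,39], descend [8, 36]
    N8 x:[30,38] y:[33,101/2] z:[34,38] -> hit [34,38], descend [1, 19]
      N1 x:[35,38] y:[83/2,42] z:[75/2,38] -> miss, prune
      N19 x:[30,69/2] y:[33,101/2] z:[34,71/2] -> hit [34,69/2], descend [12, 13]
        N12 x:[30,33] y:[95/2,101/2] z:[34,71/2] -> miss, prune
        N13 x:[63/2,69/2] y:[33,35] z:[34,71/2] -> hit [34,69/2] leaf, test {P14@t=34}
    N36 x:[28,39] y:[40,48] z:[41,53] -> miss, prune
  N30 x:[81/2,49] y:[33,55] z:[37,103/2] -> hit [81/2,49], descend [17, 26]
    N17 x:[83/2,49] y:[87/2,55] z:[75/2,46] -> hit [87/2,46], descend [21, 35]
      N21 x:[83/2,47] y:[48,53] z:[75/2,83/2] -> miss, prune
      N35 x:[45,49] y:[87/2,55] z:[44,46] -> hit [45,46], descend [29, 32]
        N29 x:[45,48] y:[87/2,46] z:[44,46] -> hit [45,46] leaf, test {P4@t=45}
        N32 x:[48,49] y:[52,55] z:[44,45] -> miss, prune
    N26 x:[81/2,89/2] y:[33,40] z:[37,103/2] -> miss, prune

15 AABB tests over nodes [0, 4, 8, 1, 19, 12, 13, 36, 30, 17, 21, 35, 29, 32, 26]; 2 leaves entered; closest P14.

== RESULT ==
14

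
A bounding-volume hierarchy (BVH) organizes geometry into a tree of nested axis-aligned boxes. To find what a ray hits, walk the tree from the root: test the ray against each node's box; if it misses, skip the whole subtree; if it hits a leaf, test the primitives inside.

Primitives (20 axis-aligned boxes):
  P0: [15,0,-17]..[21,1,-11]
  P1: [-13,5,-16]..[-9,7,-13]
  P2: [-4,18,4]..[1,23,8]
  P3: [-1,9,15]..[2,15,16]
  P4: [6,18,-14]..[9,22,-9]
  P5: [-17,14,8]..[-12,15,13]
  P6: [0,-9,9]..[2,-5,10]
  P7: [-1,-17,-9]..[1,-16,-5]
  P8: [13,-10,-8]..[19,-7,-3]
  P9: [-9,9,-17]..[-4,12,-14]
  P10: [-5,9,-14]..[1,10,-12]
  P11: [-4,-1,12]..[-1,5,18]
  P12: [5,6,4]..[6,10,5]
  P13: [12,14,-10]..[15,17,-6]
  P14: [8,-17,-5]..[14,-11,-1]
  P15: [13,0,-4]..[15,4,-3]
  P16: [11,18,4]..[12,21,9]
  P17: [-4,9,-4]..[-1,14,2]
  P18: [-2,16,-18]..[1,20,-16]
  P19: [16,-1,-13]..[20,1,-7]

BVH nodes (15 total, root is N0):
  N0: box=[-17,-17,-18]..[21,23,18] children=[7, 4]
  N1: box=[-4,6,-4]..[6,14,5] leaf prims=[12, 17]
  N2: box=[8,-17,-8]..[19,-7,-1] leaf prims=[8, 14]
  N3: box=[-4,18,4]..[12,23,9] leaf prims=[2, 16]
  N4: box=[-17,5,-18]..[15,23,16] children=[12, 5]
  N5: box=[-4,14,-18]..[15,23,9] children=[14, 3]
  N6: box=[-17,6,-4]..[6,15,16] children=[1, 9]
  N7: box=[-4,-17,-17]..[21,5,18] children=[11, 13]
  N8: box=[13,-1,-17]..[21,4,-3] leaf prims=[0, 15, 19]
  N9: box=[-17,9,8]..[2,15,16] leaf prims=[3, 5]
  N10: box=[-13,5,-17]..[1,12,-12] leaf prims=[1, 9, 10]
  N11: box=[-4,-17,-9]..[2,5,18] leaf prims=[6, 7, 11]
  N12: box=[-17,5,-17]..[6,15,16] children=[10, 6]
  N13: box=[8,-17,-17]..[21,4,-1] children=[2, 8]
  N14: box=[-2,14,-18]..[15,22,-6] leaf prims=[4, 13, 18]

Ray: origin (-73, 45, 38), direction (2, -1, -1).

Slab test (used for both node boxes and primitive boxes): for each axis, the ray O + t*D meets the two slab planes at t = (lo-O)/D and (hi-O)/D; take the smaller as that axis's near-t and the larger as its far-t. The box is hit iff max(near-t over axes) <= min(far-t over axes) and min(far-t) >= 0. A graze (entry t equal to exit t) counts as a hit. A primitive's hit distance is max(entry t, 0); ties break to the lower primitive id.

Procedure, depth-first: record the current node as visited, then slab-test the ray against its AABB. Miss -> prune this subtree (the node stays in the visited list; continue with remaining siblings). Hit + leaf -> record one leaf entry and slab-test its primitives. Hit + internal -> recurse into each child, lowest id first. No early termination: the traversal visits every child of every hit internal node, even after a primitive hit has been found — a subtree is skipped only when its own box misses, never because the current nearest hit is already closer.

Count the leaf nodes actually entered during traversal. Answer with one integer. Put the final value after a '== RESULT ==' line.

Trace the traversal:
N0 x:[28,47] y:[22,62] z:[20,56] -> hit [28,47], descend [4, 7]
  N4 x:[28,44] y:[22,40] z:[22,56] -> hit [28,40], descend [5, 12]
    N5 x:[69/2,44] y:[22,31] z:[29,56] -> miss, prune
    N12 x:[28,79/2] y:[30,40] z:[22,55] -> hit [30,79/2], descend [6, 10]
      N6 x:[28,79/2] y:[30,39] z:[22,42] -> hit [30,39], descend [1, 9]
        N1 x:[69/2,79/2] y:[31,39] z:[33,42] -> hit [69/2,39] leaf, test {P12(miss), P17@t=36}
        N9 x:[28,75/2] y:[30,36] z:[22,30] -> hit [30,30] leaf, test {P3(miss), P5@t=30}
      N10 x:[30,37] y:[33,40] z:[50,55] -> miss, prune
  N7 x:[69/2,47] y:[40,62] z:[20,55] -> hit [40,47], descend [11, 13]
    N11 x:[69/2,75/2] y:[40,62] z:[20,47] -> miss, prune
    N13 x:[81/2,47] y:[41,62] z:[39,55] -> hit [41,47], descend [2, 8]
      N2 x:[81/2,46] y:[52,62] z:[39,46] -> miss, prune
      N8 x:[43,47] y:[41,46] z:[41,55] -> hit [43,46] leaf, test {P0(miss), P15(miss), P19@t=45}

13 AABB tests over nodes [0, 4, 5, 12, 6, 1, 9, 10, 7, 11, 13, 2, 8]; 3 leaves entered; closest P5.

== RESULT ==
3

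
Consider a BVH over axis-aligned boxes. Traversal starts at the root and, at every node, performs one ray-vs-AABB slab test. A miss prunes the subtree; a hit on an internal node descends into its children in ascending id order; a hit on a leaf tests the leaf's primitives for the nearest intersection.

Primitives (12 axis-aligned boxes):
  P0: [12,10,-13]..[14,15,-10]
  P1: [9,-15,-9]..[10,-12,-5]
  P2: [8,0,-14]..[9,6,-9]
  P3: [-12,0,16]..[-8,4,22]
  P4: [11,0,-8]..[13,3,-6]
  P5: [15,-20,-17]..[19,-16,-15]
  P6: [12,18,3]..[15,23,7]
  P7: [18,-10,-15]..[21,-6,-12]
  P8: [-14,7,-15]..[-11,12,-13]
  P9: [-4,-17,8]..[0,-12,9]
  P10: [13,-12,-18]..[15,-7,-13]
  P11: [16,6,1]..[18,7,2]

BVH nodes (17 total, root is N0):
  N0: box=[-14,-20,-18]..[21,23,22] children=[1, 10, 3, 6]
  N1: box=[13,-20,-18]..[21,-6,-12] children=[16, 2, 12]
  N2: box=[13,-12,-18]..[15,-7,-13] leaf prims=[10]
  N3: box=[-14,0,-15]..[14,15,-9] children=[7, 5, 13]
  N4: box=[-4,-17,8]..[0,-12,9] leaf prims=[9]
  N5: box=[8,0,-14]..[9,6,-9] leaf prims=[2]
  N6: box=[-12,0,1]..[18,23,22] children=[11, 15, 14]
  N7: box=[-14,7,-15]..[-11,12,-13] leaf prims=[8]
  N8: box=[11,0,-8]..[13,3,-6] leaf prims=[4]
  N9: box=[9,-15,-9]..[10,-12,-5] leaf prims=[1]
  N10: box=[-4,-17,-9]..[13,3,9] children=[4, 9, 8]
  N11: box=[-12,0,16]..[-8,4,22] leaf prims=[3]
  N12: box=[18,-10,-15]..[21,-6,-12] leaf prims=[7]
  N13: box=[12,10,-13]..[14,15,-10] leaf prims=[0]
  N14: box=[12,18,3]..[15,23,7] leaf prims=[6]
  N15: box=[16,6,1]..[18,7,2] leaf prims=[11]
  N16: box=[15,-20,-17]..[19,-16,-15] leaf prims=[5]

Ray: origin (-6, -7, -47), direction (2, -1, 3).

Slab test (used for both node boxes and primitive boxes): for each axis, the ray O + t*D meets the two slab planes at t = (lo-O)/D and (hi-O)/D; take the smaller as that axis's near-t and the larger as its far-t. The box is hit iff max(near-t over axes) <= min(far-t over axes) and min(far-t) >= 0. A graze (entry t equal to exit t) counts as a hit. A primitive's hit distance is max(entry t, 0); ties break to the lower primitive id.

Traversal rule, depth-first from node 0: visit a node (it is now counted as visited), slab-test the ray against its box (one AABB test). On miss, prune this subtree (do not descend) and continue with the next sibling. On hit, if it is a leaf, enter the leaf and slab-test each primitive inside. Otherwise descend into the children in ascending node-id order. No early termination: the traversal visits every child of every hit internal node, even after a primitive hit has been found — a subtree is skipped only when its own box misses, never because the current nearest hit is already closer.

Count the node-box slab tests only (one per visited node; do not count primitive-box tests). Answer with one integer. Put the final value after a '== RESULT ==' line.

Trace the traversal:
N0 x:[-4,27/2] y:[-30,13] z:[29/3,23] -> hit [29/3,13], descend [1, 3, 6, 10]
  N1 x:[19/2,27/2] y:[-1,13] z:[29/3,35/3] -> hit [29/3,35/3], descend [2, 12, 16]
    N2 x:[19/2,21/2] y:[0,5] z:[29/3,34/3] -> miss, prune
    N12 x:[12,27/2] y:[-1,3] z:[32/3,35/3] -> miss, prune
    N16 x:[21/2,25/2] y:[9,13] z:[10,32/3] -> hit [21/2,32/3] leaf, test {P5@t=21/2}
  N3 x:[-4,10] y:[-22,-7] z:[32/3,38/3] -> miss, prune
  N6 x:[-3,12] y:[-30,-7] z:[16,23] -> miss, prune
  N10 x:[1,19/2] y:[-10,10] z:[38/3,56/3] -> miss, prune

Summary -> nodes [0, 1, 2, 12, 16, 3, 6, 10]; box-tests=8; leaf-entries=1; first=P5

== RESULT ==
8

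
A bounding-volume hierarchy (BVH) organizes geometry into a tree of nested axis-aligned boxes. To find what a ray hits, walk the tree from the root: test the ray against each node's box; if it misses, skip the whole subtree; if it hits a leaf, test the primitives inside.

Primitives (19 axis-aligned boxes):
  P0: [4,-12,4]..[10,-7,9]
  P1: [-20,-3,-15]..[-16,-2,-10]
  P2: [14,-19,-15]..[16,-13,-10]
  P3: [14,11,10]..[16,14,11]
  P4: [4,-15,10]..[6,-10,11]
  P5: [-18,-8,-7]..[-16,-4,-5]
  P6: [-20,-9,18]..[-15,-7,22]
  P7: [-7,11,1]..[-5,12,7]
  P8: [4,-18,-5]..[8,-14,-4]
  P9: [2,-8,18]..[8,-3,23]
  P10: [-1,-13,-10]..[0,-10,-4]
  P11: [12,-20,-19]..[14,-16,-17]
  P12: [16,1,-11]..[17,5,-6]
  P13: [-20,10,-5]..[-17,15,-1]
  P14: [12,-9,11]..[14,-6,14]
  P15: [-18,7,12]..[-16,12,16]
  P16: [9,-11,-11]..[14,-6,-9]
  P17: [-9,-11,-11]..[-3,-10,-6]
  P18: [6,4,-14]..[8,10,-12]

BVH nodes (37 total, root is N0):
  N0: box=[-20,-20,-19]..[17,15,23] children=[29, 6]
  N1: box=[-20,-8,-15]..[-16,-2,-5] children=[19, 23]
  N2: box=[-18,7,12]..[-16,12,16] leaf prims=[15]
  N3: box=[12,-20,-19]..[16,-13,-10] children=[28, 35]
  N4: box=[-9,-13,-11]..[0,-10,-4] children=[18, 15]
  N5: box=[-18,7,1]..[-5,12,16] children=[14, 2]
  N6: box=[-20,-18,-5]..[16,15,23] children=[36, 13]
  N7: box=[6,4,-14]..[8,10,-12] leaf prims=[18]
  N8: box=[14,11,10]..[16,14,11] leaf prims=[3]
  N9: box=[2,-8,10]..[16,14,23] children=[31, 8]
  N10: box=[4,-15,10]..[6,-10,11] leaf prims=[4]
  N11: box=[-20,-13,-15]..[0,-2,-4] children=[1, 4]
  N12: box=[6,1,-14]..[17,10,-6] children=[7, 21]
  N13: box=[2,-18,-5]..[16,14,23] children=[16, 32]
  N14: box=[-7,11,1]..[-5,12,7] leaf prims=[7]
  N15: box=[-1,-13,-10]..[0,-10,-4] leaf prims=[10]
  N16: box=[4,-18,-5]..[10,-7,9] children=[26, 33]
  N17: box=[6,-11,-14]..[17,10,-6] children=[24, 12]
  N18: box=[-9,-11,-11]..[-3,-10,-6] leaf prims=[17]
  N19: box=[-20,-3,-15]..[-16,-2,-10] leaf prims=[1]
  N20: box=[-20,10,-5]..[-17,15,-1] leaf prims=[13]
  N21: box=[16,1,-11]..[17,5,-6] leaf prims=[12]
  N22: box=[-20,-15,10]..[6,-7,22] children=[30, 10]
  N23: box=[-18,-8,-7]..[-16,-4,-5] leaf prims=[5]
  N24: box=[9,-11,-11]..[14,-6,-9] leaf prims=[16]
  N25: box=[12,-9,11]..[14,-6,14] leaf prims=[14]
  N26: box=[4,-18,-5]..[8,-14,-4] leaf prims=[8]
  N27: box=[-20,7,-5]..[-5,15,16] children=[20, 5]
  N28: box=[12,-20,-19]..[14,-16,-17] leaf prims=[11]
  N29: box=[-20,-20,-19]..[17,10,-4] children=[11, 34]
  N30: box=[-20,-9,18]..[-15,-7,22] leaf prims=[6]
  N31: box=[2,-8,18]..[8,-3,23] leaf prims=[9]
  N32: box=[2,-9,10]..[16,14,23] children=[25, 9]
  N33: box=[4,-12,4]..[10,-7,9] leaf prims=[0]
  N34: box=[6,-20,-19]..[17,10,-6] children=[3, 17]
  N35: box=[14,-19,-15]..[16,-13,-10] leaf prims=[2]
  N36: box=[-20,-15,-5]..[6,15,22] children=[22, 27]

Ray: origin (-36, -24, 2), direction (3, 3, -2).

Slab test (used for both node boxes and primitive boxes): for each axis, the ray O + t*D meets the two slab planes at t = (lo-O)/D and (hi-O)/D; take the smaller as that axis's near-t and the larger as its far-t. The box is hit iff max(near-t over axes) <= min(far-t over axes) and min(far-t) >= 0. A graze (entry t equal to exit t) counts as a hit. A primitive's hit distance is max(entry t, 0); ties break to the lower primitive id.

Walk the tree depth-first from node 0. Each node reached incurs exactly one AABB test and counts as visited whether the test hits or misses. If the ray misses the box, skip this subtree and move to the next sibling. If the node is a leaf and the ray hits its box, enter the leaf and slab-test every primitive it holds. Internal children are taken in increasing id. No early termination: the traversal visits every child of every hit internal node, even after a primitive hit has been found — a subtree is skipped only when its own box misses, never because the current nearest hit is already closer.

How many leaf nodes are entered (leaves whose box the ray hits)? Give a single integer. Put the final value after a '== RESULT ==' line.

Traverse from the root:
N0 x:[16/3,53/3] y:[4/3,13] z:[-21/2,21/2] -> hit [16/3,21/2], descend [6, 29]
  N6 x:[16/3,52/3] y:[2,13] z:[-21/2,7/2] -> miss, prune
  N29 x:[16/3,53/3] y:[4/3,34/3] z:[3,21/2] -> hit [16/3,21/2], descend [11, 34]
    N11 x:[16/3,12] y:[11/3,22/3] z:[3,17/2] -> hit [16/3,22/3], descend [1, 4]
      N1 x:[16/3,20/3] y:[16/3,22/3] z:[7/2,17/2] -> hit [16/3,20/3], descend [19, 23]
        N19 x:[16/3,20/3] y:[7,22/3] z:[6,17/2] -> miss, prune
        N23 x:[6,20/3] y:[16/3,20/3] z:[7/2,9/2] -> miss, prune
      N4 x:[9,12] y:[11/3,14/3] z:[3,13/2] -> miss, prune
    N34 x:[14,53/3] y:[4/3,34/3] z:[4,21/2] -> miss, prune

9 AABB tests over nodes [0, 6, 29, 11, 1, 19, 23, 4, 34]; 0 leaves entered; closest miss.

== RESULT ==
0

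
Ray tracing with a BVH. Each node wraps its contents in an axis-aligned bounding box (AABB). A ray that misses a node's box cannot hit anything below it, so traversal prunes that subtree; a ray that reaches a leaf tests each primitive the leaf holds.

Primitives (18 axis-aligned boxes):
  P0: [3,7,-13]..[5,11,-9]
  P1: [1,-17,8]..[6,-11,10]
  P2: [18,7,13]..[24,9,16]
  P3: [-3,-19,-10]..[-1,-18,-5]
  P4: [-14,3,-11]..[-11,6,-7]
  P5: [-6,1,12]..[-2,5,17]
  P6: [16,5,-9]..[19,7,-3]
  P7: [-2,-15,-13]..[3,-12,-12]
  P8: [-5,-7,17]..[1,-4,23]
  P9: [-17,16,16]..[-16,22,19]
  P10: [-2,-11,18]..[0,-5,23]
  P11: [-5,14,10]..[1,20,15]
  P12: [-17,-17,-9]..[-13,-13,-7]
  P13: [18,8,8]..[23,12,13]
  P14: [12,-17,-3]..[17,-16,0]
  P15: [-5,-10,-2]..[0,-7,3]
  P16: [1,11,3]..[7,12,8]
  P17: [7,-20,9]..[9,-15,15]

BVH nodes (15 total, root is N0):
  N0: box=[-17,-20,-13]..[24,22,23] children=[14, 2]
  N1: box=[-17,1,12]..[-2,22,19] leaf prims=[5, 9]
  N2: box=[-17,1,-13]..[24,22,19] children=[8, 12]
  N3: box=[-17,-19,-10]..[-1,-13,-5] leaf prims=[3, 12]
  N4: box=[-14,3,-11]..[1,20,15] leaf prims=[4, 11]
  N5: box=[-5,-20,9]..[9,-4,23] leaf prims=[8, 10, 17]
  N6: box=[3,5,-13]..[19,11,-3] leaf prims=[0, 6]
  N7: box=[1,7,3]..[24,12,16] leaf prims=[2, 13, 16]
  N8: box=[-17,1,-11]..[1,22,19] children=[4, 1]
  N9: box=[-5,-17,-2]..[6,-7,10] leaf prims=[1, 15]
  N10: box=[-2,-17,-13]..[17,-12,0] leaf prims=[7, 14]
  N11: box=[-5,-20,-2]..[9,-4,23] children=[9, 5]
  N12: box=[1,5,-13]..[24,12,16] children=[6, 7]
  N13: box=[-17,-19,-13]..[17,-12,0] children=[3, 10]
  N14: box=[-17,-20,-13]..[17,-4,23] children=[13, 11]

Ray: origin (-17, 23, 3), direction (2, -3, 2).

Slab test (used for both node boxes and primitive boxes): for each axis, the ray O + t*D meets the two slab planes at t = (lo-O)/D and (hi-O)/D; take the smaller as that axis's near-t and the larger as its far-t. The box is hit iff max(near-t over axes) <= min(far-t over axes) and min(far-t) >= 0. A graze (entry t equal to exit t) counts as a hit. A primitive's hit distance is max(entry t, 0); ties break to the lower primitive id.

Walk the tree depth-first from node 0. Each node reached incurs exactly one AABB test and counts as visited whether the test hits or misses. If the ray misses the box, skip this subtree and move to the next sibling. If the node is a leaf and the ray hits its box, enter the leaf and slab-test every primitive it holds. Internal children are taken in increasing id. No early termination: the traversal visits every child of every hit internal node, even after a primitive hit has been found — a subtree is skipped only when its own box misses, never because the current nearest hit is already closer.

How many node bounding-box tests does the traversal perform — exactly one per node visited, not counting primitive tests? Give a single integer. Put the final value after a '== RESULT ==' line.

Walk:
N0 x:[0,41/2] y:[1/3,43/3] z:[-8,10] -> hit [1/3,10], descend [2, 14]
  N2 x:[0,41/2] y:[1/3,22/3] z:[-8,8] -> hit [1/3,22/3], descend [8, 12]
    N8 x:[0,9] y:[1/3,22/3] z:[-7,8] -> hit [1/3,22/3], descend [1, 4]
      N1 x:[0,15/2] y:[1/3,22/3] z:[9/2,8] -> hit [9/2,22/3] leaf, test {P5@t=6, P9(miss)}
      N4 x:[3/2,9] y:[1,20/3] z:[-7,6] -> hit [3/2,6] leaf, test {P4(miss), P11(miss)}
    N12 x:[9,41/2] y:[11/3,6] z:[-8,13/2] -> miss, prune
  N14 x:[0,17] y:[9,43/3] z:[-8,10] -> hit [9,10], descend [11, 13]
    N11 x:[6,13] y:[9,43/3] z:[-5/2,10] -> hit [9,10], descend [5, 9]
      N5 x:[6,13] y:[9,43/3] z:[3,10] -> hit [9,10] leaf, test {P8@t=9, P10(miss), P17(miss)}
      N9 x:[6,23/2] y:[10,40/3] z:[-5/2,7/2] -> miss, prune
    N13 x:[0,17] y:[35/3,14] z:[-8,-3/2] -> miss, prune

Summary -> nodes [0, 2, 8, 1, 4, 12, 14, 11, 5, 9, 13]; box-tests=11; leaf-entries=3; first=P5

== RESULT ==
11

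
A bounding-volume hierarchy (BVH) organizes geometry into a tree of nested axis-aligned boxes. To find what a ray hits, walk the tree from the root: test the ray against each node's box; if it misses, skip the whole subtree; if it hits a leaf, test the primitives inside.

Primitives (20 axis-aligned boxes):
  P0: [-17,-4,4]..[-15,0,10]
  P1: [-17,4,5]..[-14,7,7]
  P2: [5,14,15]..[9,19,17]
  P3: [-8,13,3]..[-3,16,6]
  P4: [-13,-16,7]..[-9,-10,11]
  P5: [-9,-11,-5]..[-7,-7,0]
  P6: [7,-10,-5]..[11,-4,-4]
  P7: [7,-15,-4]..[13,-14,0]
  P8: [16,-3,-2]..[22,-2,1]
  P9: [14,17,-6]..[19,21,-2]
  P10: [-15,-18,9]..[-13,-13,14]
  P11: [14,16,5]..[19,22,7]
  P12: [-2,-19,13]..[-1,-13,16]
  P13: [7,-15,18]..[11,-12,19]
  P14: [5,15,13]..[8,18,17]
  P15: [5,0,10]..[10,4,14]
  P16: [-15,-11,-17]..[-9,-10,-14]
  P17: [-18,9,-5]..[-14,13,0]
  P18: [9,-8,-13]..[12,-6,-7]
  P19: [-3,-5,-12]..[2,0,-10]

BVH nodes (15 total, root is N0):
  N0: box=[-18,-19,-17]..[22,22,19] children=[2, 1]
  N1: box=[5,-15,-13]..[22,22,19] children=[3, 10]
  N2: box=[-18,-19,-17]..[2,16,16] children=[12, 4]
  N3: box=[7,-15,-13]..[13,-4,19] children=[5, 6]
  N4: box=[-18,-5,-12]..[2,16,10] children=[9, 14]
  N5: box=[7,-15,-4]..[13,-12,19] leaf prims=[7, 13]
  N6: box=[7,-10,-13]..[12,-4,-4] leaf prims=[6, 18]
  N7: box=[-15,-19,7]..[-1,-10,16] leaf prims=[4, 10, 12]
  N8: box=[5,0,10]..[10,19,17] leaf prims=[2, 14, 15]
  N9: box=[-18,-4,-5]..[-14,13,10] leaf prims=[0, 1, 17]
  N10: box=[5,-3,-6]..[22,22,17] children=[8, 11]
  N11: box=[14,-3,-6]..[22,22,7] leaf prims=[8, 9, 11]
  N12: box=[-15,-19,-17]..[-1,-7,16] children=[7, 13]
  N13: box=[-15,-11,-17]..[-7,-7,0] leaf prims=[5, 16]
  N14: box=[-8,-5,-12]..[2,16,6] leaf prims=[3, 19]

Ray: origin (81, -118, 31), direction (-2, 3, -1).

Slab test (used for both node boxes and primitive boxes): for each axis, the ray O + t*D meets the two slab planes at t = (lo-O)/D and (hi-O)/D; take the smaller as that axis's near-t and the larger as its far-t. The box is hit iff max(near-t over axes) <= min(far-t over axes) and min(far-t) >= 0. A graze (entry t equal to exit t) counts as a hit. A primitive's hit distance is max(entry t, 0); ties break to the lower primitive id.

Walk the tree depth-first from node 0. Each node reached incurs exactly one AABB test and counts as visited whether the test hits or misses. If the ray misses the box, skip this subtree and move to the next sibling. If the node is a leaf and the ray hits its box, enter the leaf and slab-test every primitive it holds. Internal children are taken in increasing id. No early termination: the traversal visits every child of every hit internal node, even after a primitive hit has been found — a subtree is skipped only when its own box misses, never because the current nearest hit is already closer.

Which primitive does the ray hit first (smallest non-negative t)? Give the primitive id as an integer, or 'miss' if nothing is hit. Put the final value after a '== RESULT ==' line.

Trace the traversal:
N0 x:[59/2,99/2] y:[33,140/3] z:[12,48] -> hit [33,140/3], descend [1, 2]
  N1 x:[59/2,38] y:[103/3,140/3] z:[12,44] -> hit [103/3,38], descend [3, 10]
    N3 x:[34,37] y:[103/3,38] z:[12,44] -> hit [103/3,37], descend [5, 6]
      N5 x:[34,37] y:[103/3,106/3] z:[12,35] -> hit [103/3,35] leaf, test {P7@t=103/3, P13(miss)}
      N6 x:[69/2,37] y:[36,38] z:[35,44] -> hit [36,37] leaf, test {P6@t=36, P18(miss)}
    N10 x:[59/2,38] y:[115/3,140/3] z:[14,37] -> miss, prune
  N2 x:[79/2,99/2] y:[33,134/3] z:[15,48] -> hit [79/2,134/3], descend [4, 12]
    N4 x:[79/2,99/2] y:[113/3,134/3] z:[21,43] -> hit [79/2,43], descend [9, 14]
      N9 x:[95/2,99/2] y:[38,131/3] z:[21,36] -> miss, prune
      N14 x:[79/2,89/2] y:[113/3,134/3] z:[25,43] -> hit [79/2,43] leaf, test {P3(miss), P19(miss)}
    N12 x:[41,48] y:[33,37] z:[15,48] -> miss, prune

Summary -> nodes [0, 1, 3, 5, 6, 10, 2, 4, 9, 14, 12]; box-tests=11; leaf-entries=3; first=P7

== RESULT ==
7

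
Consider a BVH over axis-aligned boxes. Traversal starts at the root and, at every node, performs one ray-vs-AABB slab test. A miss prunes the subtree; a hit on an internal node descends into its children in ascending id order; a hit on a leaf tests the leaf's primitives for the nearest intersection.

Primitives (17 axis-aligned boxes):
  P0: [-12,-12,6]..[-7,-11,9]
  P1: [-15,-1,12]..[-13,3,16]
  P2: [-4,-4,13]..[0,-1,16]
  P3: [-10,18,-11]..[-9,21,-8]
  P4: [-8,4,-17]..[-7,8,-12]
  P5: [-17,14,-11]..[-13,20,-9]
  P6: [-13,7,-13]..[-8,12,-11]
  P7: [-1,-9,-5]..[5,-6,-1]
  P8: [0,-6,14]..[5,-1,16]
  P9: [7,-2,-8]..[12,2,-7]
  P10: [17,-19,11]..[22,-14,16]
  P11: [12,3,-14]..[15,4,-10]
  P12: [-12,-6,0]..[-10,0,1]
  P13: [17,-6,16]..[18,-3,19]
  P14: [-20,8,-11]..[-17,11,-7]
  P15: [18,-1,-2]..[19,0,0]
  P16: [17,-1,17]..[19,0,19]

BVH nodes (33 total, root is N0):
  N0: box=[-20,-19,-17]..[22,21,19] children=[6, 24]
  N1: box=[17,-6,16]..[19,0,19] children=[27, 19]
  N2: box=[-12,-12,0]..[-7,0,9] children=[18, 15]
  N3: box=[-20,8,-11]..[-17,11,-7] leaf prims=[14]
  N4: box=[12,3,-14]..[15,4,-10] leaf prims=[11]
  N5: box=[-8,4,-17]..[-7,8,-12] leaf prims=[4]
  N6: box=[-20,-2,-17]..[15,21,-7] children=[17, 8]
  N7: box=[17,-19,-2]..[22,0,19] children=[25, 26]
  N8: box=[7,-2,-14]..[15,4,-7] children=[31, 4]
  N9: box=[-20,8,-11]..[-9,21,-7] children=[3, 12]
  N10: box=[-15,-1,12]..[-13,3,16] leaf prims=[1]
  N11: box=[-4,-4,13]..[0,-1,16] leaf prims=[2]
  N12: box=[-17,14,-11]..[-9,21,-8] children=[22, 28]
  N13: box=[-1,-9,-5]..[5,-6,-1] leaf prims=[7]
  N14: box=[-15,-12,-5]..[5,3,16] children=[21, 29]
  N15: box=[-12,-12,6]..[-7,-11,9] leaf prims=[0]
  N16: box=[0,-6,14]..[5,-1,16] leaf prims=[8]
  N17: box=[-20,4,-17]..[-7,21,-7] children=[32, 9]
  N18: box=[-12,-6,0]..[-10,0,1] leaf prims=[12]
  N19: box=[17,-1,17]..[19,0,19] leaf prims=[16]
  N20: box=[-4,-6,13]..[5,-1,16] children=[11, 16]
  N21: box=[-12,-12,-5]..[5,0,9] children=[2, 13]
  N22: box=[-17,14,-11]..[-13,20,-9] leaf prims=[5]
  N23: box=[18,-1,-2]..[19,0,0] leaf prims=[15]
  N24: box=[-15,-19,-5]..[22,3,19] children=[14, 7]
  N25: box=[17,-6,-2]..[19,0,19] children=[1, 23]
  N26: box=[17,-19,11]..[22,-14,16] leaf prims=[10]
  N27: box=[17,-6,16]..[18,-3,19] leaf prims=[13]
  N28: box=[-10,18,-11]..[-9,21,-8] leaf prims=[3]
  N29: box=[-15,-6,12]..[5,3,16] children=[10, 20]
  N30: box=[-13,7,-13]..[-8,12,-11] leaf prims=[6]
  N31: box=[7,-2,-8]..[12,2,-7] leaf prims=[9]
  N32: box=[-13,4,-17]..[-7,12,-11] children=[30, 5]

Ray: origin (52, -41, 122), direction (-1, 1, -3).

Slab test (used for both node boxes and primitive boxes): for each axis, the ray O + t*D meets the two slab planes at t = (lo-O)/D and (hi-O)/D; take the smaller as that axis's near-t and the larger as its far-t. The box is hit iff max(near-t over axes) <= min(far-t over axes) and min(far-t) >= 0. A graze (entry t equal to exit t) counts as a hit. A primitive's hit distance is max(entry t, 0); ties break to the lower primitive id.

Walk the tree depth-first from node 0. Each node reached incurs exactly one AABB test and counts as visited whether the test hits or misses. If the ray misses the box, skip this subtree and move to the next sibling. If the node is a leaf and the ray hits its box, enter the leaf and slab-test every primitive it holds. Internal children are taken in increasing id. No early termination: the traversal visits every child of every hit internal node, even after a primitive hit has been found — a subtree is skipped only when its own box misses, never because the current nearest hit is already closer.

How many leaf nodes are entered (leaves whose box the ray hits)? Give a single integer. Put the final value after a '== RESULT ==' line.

Trace the traversal:
N0 x:[30,72] y:[22,62] z:[103/3,139/3] -> hit [103/3,139/3], descend [6, 24]
  N6 x:[37,72] y:[39,62] z:[43,139/3] -> hit [43,139/3], descend [8, 17]
    N8 x:[37,45] y:[39,45] z:[43,136/3] -> hit [43,45], descend [4, 31]
      N4 x:[37,40] y:[44,45] z:[44,136/3] -> miss, prune
      N31 x:[40,45] y:[39,43] z:[43,130/3] -> hit [43,43] leaf, test {P9@t=43}
    N17 x:[59,72] y:[45,62] z:[43,139/3] -> miss, prune
  N24 x:[30,67] y:[22,44] z:[103/3,127/3] -> hit [103/3,127/3], descend [7, 14]
    N7 x:[30,35] y:[22,41] z:[103/3,124/3] -> hit [103/3,35], descend [25, 26]
      N25 x:[33,35] y:[35,41] z:[103/3,124/3] -> hit [35,35], descend [1, 23]
        N1 x:[33,35] y:[35,41] z:[103/3,106/3] -> hit [35,35], descend [19, 27]
          N19 x:[33,35] y:[40,41] z:[103/3,35] -> miss, prune
          N27 x:[34,35] y:[35,38] z:[103/3,106/3] -> hit [35,35] leaf, test {P13@t=35}
        N23 x:[33,34] y:[40,41] z:[122/3,124/3] -> miss, prune
      N26 x:[30,35] y:[22,27] z:[106/3,37] -> miss, prune
    N14 x:[47,67] y:[29,44] z:[106/3,127/3] -> miss, prune

order=[0, 6, 8, 4, 31, 17, 24, 7, 25, 1, 19, 27, 23, 26, 14]  |boxes|=15  |leaves|=2  hit=P13

== RESULT ==
2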